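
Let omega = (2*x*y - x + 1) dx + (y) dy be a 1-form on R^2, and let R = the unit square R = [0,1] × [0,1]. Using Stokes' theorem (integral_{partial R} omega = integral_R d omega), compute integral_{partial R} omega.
integral_(partial R) omega = -1

Stokes: integral_partial_R omega = integral_R d omega with d omega = (∂Q/∂x - ∂P/∂y) dx ∧ dy.
  ∂Q/∂x = 0
  ∂P/∂y = 2*x
  integrand = ∂Q/∂x - ∂P/∂y = -2*x.
Integrating over R: integral_0^1 integral_0^1 (-2*x) dx dy = -1.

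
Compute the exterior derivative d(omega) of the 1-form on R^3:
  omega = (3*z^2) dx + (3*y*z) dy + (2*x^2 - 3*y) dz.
d(omega) = (4*x - 6*z) dx ∧ dz + (-3*y - 3) dy ∧ dz

For a 1-form omega = sum_i f_i dx_i, the exterior derivative is
  d(omega) = sum_{i < j} (∂f_j/∂x_i - ∂f_i/∂x_j) dx_i ∧ dx_j.
  coefficient of dx ∧ dz: ∂f_3/∂x - ∂f_1/∂z = ∂(2*x^2 - 3*y)/∂x - ∂(3*z^2)/∂z = 4*x - 6*z
  coefficient of dy ∧ dz: ∂f_3/∂y - ∂f_2/∂z = ∂(2*x^2 - 3*y)/∂y - ∂(3*y*z)/∂z = -3*y - 3
Assembling: d(omega) = (4*x - 6*z) dx ∧ dz + (-3*y - 3) dy ∧ dz.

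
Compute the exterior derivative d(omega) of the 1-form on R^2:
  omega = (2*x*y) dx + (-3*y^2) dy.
d(omega) = (-2*x) dx ∧ dy

For a 1-form omega = sum_i f_i dx_i, the exterior derivative is
  d(omega) = sum_{i < j} (∂f_j/∂x_i - ∂f_i/∂x_j) dx_i ∧ dx_j.
  coefficient of dx ∧ dy: ∂f_2/∂x - ∂f_1/∂y = ∂(-3*y^2)/∂x - ∂(2*x*y)/∂y = -2*x
Assembling: d(omega) = (-2*x) dx ∧ dy.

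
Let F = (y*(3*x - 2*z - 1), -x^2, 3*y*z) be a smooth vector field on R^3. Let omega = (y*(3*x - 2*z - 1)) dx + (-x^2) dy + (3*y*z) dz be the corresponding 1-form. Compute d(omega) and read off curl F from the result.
d(omega) = (3*z) dy ∧ dz + (-2*y) dz ∧ dx + (-5*x + 2*z + 1) dx ∧ dy; curl F = (3*z, -2*y, -5*x + 2*z + 1)

d omega = sum_{i<j} (∂f_j/∂x_i - ∂f_i/∂x_j) dx_i ∧ dx_j. Under the identification (dy ∧ dz, dz ∧ dx, dx ∧ dy) ↔ (e_x, e_y, e_z), the coefficients are exactly the components of curl F. Compute:
  ∂R/∂y - ∂Q/∂z = (3*z) - (0) = 3*z
  ∂P/∂z - ∂R/∂x = (-2*y) - (0) = -2*y
  ∂Q/∂x - ∂P/∂y = (-2*x) - (3*x - 2*z - 1) = -5*x + 2*z + 1.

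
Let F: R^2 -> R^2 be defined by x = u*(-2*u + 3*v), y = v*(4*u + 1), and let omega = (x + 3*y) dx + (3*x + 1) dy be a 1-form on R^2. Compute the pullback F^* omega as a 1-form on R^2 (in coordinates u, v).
F^* omega = (8*u^3 - 90*u^2*v + 81*u*v^2 - 12*u*v + 9*v^2 + 4*v) du + (-30*u^3 + 81*u^2*v - 6*u^2 + 18*u*v + 4*u + 1) dv

Using F^*(f dg) = (f ∘ F) d(g ∘ F), substitute each coordinate x_i by F_i(u, v) in f_i, and replace dx_i by d F_i = (∂F_i/∂u) du + (∂F_i/∂v) dv.
  For the x component: f_1(F) = -2*u^2 + 15*u*v + 3*v; d F_1 = (-4*u + 3*v) du + (3*u) dv
  For the y component: f_2(F) = -6*u^2 + 9*u*v + 1; d F_2 = (4*v) du + (4*u + 1) dv
Combining and collecting du, dv coefficients:
  coeff of du: 8*u^3 - 90*u^2*v + 81*u*v^2 - 12*u*v + 9*v^2 + 4*v
  coeff of dv: -30*u^3 + 81*u^2*v - 6*u^2 + 18*u*v + 4*u + 1
F^* omega = (8*u^3 - 90*u^2*v + 81*u*v^2 - 12*u*v + 9*v^2 + 4*v) du + (-30*u^3 + 81*u^2*v - 6*u^2 + 18*u*v + 4*u + 1) dv.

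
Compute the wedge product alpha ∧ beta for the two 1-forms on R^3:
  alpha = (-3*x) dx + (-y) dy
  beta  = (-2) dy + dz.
alpha ∧ beta = (6*x) dx ∧ dy + (-3*x) dx ∧ dz + (-y) dy ∧ dz

Distribute the wedge, using dx_i ∧ dx_j = -dx_j ∧ dx_i and dx_i ∧ dx_i = 0. For each pair (i, j) with i < j, the coefficient of dx_i ∧ dx_j in alpha ∧ beta is (alpha_i * beta_j - alpha_j * beta_i). Collecting: alpha ∧ beta = (6*x) dx ∧ dy + (-3*x) dx ∧ dz + (-y) dy ∧ dz.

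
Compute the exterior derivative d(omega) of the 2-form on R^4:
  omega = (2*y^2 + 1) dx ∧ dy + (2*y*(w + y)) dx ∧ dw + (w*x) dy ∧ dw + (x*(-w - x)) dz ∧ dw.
d(omega) = (-w - 4*y) dx ∧ dy ∧ dw + (-w - 2*x) dx ∧ dz ∧ dw

For a 2-form omega = sum_{i<j} g_{ij} dx_i ∧ dx_j, the exterior derivative is
  d(omega) = sum_{i<j} d(g_{ij}) ∧ dx_i ∧ dx_j = sum_{i<j, k} (∂g_{ij}/∂x_k) dx_k ∧ dx_i ∧ dx_j.
Expand each term, using dx_k ∧ dx_i ∧ dx_j = sgn(permutation) dx_{(a)} ∧ dx_{(b)} ∧ dx_{(c)} with (a < b < c) sorted:
  d(2*y*(w + y)) includes (∂/∂y)(2*y*(w + y)) dy = (2*w + 4*y) dy, which multiplied by dx ∧ dw gives (-2*w - 4*y) dx ∧ dy ∧ dw
  d(w*x) includes (∂/∂x)(w*x) dx = (w) dx, which multiplied by dy ∧ dw gives (w) dx ∧ dy ∧ dw
  d(x*(-w - x)) includes (∂/∂x)(x*(-w - x)) dx = (-w - 2*x) dx, which multiplied by dz ∧ dw gives (-w - 2*x) dx ∧ dz ∧ dw
Collecting like 3-forms: d(omega) = (-w - 4*y) dx ∧ dy ∧ dw + (-w - 2*x) dx ∧ dz ∧ dw.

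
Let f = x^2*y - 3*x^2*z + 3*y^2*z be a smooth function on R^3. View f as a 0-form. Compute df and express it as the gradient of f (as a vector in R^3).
df = (2*x*(y - 3*z)) dx + (x^2 + 6*y*z) dy + (-3*x^2 + 3*y^2) dz; grad f = (2*x*(y - 3*z), x^2 + 6*y*z, -3*x^2 + 3*y^2)

For a 0-form f, d f = (∂f/∂x) dx + (∂f/∂y) dy + (∂f/∂z) dz. The components of the vector representation are exactly the entries of grad f in Cartesian coordinates:
  ∂f/∂x = 2*x*(y - 3*z)
  ∂f/∂y = x^2 + 6*y*z
  ∂f/∂z = -3*x^2 + 3*y^2.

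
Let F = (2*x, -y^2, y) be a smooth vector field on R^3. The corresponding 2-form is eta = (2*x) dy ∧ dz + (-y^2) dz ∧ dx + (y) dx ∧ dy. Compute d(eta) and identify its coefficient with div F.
d(eta) = (2 - 2*y) dx ∧ dy ∧ dz; div F = 2 - 2*y

For a 2-form in R^3 of the form above, applying d gives a 3-form with coefficient ∂P/∂x + ∂Q/∂y + ∂R/∂z:
  ∂P/∂x = 2
  ∂Q/∂y = -2*y
  ∂R/∂z = 0
Sum = 2 - 2*y, which is exactly div F.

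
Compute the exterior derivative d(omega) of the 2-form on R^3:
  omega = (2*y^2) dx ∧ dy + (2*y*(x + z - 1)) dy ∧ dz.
d(omega) = (2*y) dx ∧ dy ∧ dz

For a 2-form omega = sum_{i<j} g_{ij} dx_i ∧ dx_j, the exterior derivative is
  d(omega) = sum_{i<j} d(g_{ij}) ∧ dx_i ∧ dx_j = sum_{i<j, k} (∂g_{ij}/∂x_k) dx_k ∧ dx_i ∧ dx_j.
Expand each term, using dx_k ∧ dx_i ∧ dx_j = sgn(permutation) dx_{(a)} ∧ dx_{(b)} ∧ dx_{(c)} with (a < b < c) sorted:
  d(2*y*(x + z - 1)) includes (∂/∂x)(2*y*(x + z - 1)) dx = (2*y) dx, which multiplied by dy ∧ dz gives (2*y) dx ∧ dy ∧ dz
Collecting like 3-forms: d(omega) = (2*y) dx ∧ dy ∧ dz.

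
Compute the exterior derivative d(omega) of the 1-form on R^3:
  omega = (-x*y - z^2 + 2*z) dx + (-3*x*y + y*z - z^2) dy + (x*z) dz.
d(omega) = (x - 3*y) dx ∧ dy + (3*z - 2) dx ∧ dz + (-y + 2*z) dy ∧ dz

For a 1-form omega = sum_i f_i dx_i, the exterior derivative is
  d(omega) = sum_{i < j} (∂f_j/∂x_i - ∂f_i/∂x_j) dx_i ∧ dx_j.
  coefficient of dx ∧ dy: ∂f_2/∂x - ∂f_1/∂y = ∂(-3*x*y + y*z - z^2)/∂x - ∂(-x*y - z^2 + 2*z)/∂y = x - 3*y
  coefficient of dx ∧ dz: ∂f_3/∂x - ∂f_1/∂z = ∂(x*z)/∂x - ∂(-x*y - z^2 + 2*z)/∂z = 3*z - 2
  coefficient of dy ∧ dz: ∂f_3/∂y - ∂f_2/∂z = ∂(x*z)/∂y - ∂(-3*x*y + y*z - z^2)/∂z = -y + 2*z
Assembling: d(omega) = (x - 3*y) dx ∧ dy + (3*z - 2) dx ∧ dz + (-y + 2*z) dy ∧ dz.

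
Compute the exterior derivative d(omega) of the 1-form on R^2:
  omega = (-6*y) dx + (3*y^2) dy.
d(omega) = (6) dx ∧ dy

For a 1-form omega = sum_i f_i dx_i, the exterior derivative is
  d(omega) = sum_{i < j} (∂f_j/∂x_i - ∂f_i/∂x_j) dx_i ∧ dx_j.
  coefficient of dx ∧ dy: ∂f_2/∂x - ∂f_1/∂y = ∂(3*y^2)/∂x - ∂(-6*y)/∂y = 6
Assembling: d(omega) = (6) dx ∧ dy.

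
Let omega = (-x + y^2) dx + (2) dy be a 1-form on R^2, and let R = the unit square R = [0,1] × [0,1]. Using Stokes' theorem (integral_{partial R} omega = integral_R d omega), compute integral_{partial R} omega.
integral_(partial R) omega = -1

Stokes: integral_partial_R omega = integral_R d omega with d omega = (∂Q/∂x - ∂P/∂y) dx ∧ dy.
  ∂Q/∂x = 0
  ∂P/∂y = 2*y
  integrand = ∂Q/∂x - ∂P/∂y = -2*y.
Integrating over R: integral_0^1 integral_0^1 (-2*y) dx dy = -1.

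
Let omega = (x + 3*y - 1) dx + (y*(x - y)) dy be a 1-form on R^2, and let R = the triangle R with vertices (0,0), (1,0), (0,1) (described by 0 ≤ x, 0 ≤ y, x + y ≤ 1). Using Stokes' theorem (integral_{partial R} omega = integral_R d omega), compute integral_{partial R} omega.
integral_(partial R) omega = -4/3

Stokes: integral_partial_R omega = integral_R d omega with d omega = (∂Q/∂x - ∂P/∂y) dx ∧ dy.
  ∂Q/∂x = y
  ∂P/∂y = 3
  integrand = ∂Q/∂x - ∂P/∂y = y - 3.
Integrating over R: integral_0^1 integral_0^{1-x} (y - 3) dy dx = -4/3.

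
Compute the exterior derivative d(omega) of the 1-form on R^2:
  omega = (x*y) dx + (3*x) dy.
d(omega) = (3 - x) dx ∧ dy

For a 1-form omega = sum_i f_i dx_i, the exterior derivative is
  d(omega) = sum_{i < j} (∂f_j/∂x_i - ∂f_i/∂x_j) dx_i ∧ dx_j.
  coefficient of dx ∧ dy: ∂f_2/∂x - ∂f_1/∂y = ∂(3*x)/∂x - ∂(x*y)/∂y = 3 - x
Assembling: d(omega) = (3 - x) dx ∧ dy.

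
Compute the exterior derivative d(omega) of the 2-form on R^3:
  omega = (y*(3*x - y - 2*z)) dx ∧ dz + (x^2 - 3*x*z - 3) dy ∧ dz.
d(omega) = (-x + 2*y - z) dx ∧ dy ∧ dz

For a 2-form omega = sum_{i<j} g_{ij} dx_i ∧ dx_j, the exterior derivative is
  d(omega) = sum_{i<j} d(g_{ij}) ∧ dx_i ∧ dx_j = sum_{i<j, k} (∂g_{ij}/∂x_k) dx_k ∧ dx_i ∧ dx_j.
Expand each term, using dx_k ∧ dx_i ∧ dx_j = sgn(permutation) dx_{(a)} ∧ dx_{(b)} ∧ dx_{(c)} with (a < b < c) sorted:
  d(y*(3*x - y - 2*z)) includes (∂/∂y)(y*(3*x - y - 2*z)) dy = (3*x - 2*y - 2*z) dy, which multiplied by dx ∧ dz gives (-3*x + 2*y + 2*z) dx ∧ dy ∧ dz
  d(x^2 - 3*x*z - 3) includes (∂/∂x)(x^2 - 3*x*z - 3) dx = (2*x - 3*z) dx, which multiplied by dy ∧ dz gives (2*x - 3*z) dx ∧ dy ∧ dz
Collecting like 3-forms: d(omega) = (-x + 2*y - z) dx ∧ dy ∧ dz.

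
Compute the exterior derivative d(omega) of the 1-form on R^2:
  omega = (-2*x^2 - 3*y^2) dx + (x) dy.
d(omega) = (6*y + 1) dx ∧ dy

For a 1-form omega = sum_i f_i dx_i, the exterior derivative is
  d(omega) = sum_{i < j} (∂f_j/∂x_i - ∂f_i/∂x_j) dx_i ∧ dx_j.
  coefficient of dx ∧ dy: ∂f_2/∂x - ∂f_1/∂y = ∂(x)/∂x - ∂(-2*x^2 - 3*y^2)/∂y = 6*y + 1
Assembling: d(omega) = (6*y + 1) dx ∧ dy.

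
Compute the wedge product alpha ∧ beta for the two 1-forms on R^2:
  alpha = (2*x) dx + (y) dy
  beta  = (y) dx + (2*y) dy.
alpha ∧ beta = (y*(4*x - y)) dx ∧ dy

Distribute the wedge, using dx_i ∧ dx_j = -dx_j ∧ dx_i and dx_i ∧ dx_i = 0. For each pair (i, j) with i < j, the coefficient of dx_i ∧ dx_j in alpha ∧ beta is (alpha_i * beta_j - alpha_j * beta_i). Collecting: alpha ∧ beta = (y*(4*x - y)) dx ∧ dy.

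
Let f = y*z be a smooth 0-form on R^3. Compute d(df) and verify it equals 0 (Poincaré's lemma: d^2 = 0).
d(df) = 0

Step 1: df = sum_i (∂f/∂x_i) dx_i = (0) dx + (z) dy + (y) dz.
Step 2: Apply d again. Using the 1-form formula, the coefficient of dx ∧ dy in d(df) is ∂^2 f/∂x ∂y - ∂^2 f/∂y ∂x = (0) - (0) = 0 (equality of mixed partials for smooth f).
Similarly for dx ∧ dz and dy ∧ dz — all coefficients vanish. So d(df) = 0.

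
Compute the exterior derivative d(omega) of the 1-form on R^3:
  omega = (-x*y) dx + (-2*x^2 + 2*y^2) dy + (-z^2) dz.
d(omega) = (-3*x) dx ∧ dy

For a 1-form omega = sum_i f_i dx_i, the exterior derivative is
  d(omega) = sum_{i < j} (∂f_j/∂x_i - ∂f_i/∂x_j) dx_i ∧ dx_j.
  coefficient of dx ∧ dy: ∂f_2/∂x - ∂f_1/∂y = ∂(-2*x^2 + 2*y^2)/∂x - ∂(-x*y)/∂y = -3*x
Assembling: d(omega) = (-3*x) dx ∧ dy.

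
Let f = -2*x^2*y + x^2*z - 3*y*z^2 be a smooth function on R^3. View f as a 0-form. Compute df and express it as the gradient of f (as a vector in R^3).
df = (2*x*(-2*y + z)) dx + (-2*x^2 - 3*z^2) dy + (x^2 - 6*y*z) dz; grad f = (2*x*(-2*y + z), -2*x^2 - 3*z^2, x^2 - 6*y*z)

For a 0-form f, d f = (∂f/∂x) dx + (∂f/∂y) dy + (∂f/∂z) dz. The components of the vector representation are exactly the entries of grad f in Cartesian coordinates:
  ∂f/∂x = 2*x*(-2*y + z)
  ∂f/∂y = -2*x^2 - 3*z^2
  ∂f/∂z = x^2 - 6*y*z.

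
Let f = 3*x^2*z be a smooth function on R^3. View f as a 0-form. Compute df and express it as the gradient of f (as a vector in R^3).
df = (6*x*z) dx + (0) dy + (3*x^2) dz; grad f = (6*x*z, 0, 3*x^2)

For a 0-form f, d f = (∂f/∂x) dx + (∂f/∂y) dy + (∂f/∂z) dz. The components of the vector representation are exactly the entries of grad f in Cartesian coordinates:
  ∂f/∂x = 6*x*z
  ∂f/∂y = 0
  ∂f/∂z = 3*x^2.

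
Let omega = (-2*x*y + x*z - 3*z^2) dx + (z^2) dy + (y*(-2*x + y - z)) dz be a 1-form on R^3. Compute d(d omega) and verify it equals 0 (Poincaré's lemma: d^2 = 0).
d(d omega) = 0

Step 1: d omega = sum_{i<j} (∂f_j/∂x_i - ∂f_i/∂x_j) dx_i ∧ dx_j:
  coeff of dx ∧ dy: 2*x
  coeff of dx ∧ dz: -x - 2*y + 6*z
  coeff of dy ∧ dz: -2*x + 2*y - 3*z
Step 2: Apply d again to each 2-form coefficient. The only possible 3-form in R^3 is dx ∧ dy ∧ dz, with coefficient
  ∂(coeff of dy∧dz)/∂x - ∂(coeff of dx∧dz)/∂y + ∂(coeff of dx∧dy)/∂z
  = ∂/∂x (-2*x + 2*y - 3*z) - ∂/∂y (-x - 2*y + 6*z) + ∂/∂z (2*x).
Each of these terms simplifies to sums of mixed partials that cancel in pairs. The result is 0 (by equality of mixed partials for smooth functions — Schwarz / Clairaut).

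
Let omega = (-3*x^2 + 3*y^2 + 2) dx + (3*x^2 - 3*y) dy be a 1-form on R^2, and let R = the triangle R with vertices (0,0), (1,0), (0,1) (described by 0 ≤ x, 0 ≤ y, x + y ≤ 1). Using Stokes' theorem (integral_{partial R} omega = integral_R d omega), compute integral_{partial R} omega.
integral_(partial R) omega = 0

Stokes: integral_partial_R omega = integral_R d omega with d omega = (∂Q/∂x - ∂P/∂y) dx ∧ dy.
  ∂Q/∂x = 6*x
  ∂P/∂y = 6*y
  integrand = ∂Q/∂x - ∂P/∂y = 6*x - 6*y.
Integrating over R: integral_0^1 integral_0^{1-x} (6*x - 6*y) dy dx = 0.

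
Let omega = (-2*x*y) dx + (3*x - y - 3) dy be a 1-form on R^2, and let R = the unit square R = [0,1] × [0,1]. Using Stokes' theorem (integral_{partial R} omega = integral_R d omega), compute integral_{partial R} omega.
integral_(partial R) omega = 4

Stokes: integral_partial_R omega = integral_R d omega with d omega = (∂Q/∂x - ∂P/∂y) dx ∧ dy.
  ∂Q/∂x = 3
  ∂P/∂y = -2*x
  integrand = ∂Q/∂x - ∂P/∂y = 2*x + 3.
Integrating over R: integral_0^1 integral_0^1 (2*x + 3) dx dy = 4.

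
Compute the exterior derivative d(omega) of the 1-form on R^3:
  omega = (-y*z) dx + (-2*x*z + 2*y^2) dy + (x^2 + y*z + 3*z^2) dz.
d(omega) = (-z) dx ∧ dy + (2*x + y) dx ∧ dz + (2*x + z) dy ∧ dz

For a 1-form omega = sum_i f_i dx_i, the exterior derivative is
  d(omega) = sum_{i < j} (∂f_j/∂x_i - ∂f_i/∂x_j) dx_i ∧ dx_j.
  coefficient of dx ∧ dy: ∂f_2/∂x - ∂f_1/∂y = ∂(-2*x*z + 2*y^2)/∂x - ∂(-y*z)/∂y = -z
  coefficient of dx ∧ dz: ∂f_3/∂x - ∂f_1/∂z = ∂(x^2 + y*z + 3*z^2)/∂x - ∂(-y*z)/∂z = 2*x + y
  coefficient of dy ∧ dz: ∂f_3/∂y - ∂f_2/∂z = ∂(x^2 + y*z + 3*z^2)/∂y - ∂(-2*x*z + 2*y^2)/∂z = 2*x + z
Assembling: d(omega) = (-z) dx ∧ dy + (2*x + y) dx ∧ dz + (2*x + z) dy ∧ dz.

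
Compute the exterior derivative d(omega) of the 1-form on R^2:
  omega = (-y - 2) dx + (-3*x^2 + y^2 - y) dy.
d(omega) = (1 - 6*x) dx ∧ dy

For a 1-form omega = sum_i f_i dx_i, the exterior derivative is
  d(omega) = sum_{i < j} (∂f_j/∂x_i - ∂f_i/∂x_j) dx_i ∧ dx_j.
  coefficient of dx ∧ dy: ∂f_2/∂x - ∂f_1/∂y = ∂(-3*x^2 + y^2 - y)/∂x - ∂(-y - 2)/∂y = 1 - 6*x
Assembling: d(omega) = (1 - 6*x) dx ∧ dy.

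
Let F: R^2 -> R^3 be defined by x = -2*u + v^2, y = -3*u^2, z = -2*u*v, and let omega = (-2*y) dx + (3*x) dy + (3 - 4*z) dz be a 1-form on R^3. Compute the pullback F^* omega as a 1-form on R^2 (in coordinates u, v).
F^* omega = (24*u^2 - 34*u*v^2 - 6*v) du + (2*u*(-2*u*v - 3)) dv

Using F^*(f dg) = (f ∘ F) d(g ∘ F), substitute each coordinate x_i by F_i(u, v) in f_i, and replace dx_i by d F_i = (∂F_i/∂u) du + (∂F_i/∂v) dv.
  For the x component: f_1(F) = 6*u^2; d F_1 = (-2) du + (2*v) dv
  For the y component: f_2(F) = -6*u + 3*v^2; d F_2 = (-6*u) du + (0) dv
  For the z component: f_3(F) = 8*u*v + 3; d F_3 = (-2*v) du + (-2*u) dv
Combining and collecting du, dv coefficients:
  coeff of du: 24*u^2 - 34*u*v^2 - 6*v
  coeff of dv: 2*u*(-2*u*v - 3)
F^* omega = (24*u^2 - 34*u*v^2 - 6*v) du + (2*u*(-2*u*v - 3)) dv.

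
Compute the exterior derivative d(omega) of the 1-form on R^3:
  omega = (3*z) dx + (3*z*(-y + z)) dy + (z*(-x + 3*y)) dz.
d(omega) = (-z - 3) dx ∧ dz + (3*y - 3*z) dy ∧ dz

For a 1-form omega = sum_i f_i dx_i, the exterior derivative is
  d(omega) = sum_{i < j} (∂f_j/∂x_i - ∂f_i/∂x_j) dx_i ∧ dx_j.
  coefficient of dx ∧ dz: ∂f_3/∂x - ∂f_1/∂z = ∂(z*(-x + 3*y))/∂x - ∂(3*z)/∂z = -z - 3
  coefficient of dy ∧ dz: ∂f_3/∂y - ∂f_2/∂z = ∂(z*(-x + 3*y))/∂y - ∂(3*z*(-y + z))/∂z = 3*y - 3*z
Assembling: d(omega) = (-z - 3) dx ∧ dz + (3*y - 3*z) dy ∧ dz.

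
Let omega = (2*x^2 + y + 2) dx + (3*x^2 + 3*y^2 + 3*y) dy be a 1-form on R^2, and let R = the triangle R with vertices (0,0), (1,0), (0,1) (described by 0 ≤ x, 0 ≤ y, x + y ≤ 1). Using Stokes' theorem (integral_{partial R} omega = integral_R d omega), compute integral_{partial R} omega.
integral_(partial R) omega = 1/2

Stokes: integral_partial_R omega = integral_R d omega with d omega = (∂Q/∂x - ∂P/∂y) dx ∧ dy.
  ∂Q/∂x = 6*x
  ∂P/∂y = 1
  integrand = ∂Q/∂x - ∂P/∂y = 6*x - 1.
Integrating over R: integral_0^1 integral_0^{1-x} (6*x - 1) dy dx = 1/2.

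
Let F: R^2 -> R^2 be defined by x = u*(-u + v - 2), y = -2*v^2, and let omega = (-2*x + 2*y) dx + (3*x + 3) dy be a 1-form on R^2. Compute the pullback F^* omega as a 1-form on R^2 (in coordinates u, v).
F^* omega = (-4*u^3 + 6*u^2*v - 12*u^2 + 6*u*v^2 + 8*u*v - 8*u - 4*v^3 + 8*v^2) du + (2*u^3 + 10*u^2*v + 4*u^2 - 16*u*v^2 + 24*u*v - 12*v) dv

Using F^*(f dg) = (f ∘ F) d(g ∘ F), substitute each coordinate x_i by F_i(u, v) in f_i, and replace dx_i by d F_i = (∂F_i/∂u) du + (∂F_i/∂v) dv.
  For the x component: f_1(F) = 2*u^2 - 2*u*v + 4*u - 4*v^2; d F_1 = (-2*u + v - 2) du + (u) dv
  For the y component: f_2(F) = -3*u^2 + 3*u*v - 6*u + 3; d F_2 = (0) du + (-4*v) dv
Combining and collecting du, dv coefficients:
  coeff of du: -4*u^3 + 6*u^2*v - 12*u^2 + 6*u*v^2 + 8*u*v - 8*u - 4*v^3 + 8*v^2
  coeff of dv: 2*u^3 + 10*u^2*v + 4*u^2 - 16*u*v^2 + 24*u*v - 12*v
F^* omega = (-4*u^3 + 6*u^2*v - 12*u^2 + 6*u*v^2 + 8*u*v - 8*u - 4*v^3 + 8*v^2) du + (2*u^3 + 10*u^2*v + 4*u^2 - 16*u*v^2 + 24*u*v - 12*v) dv.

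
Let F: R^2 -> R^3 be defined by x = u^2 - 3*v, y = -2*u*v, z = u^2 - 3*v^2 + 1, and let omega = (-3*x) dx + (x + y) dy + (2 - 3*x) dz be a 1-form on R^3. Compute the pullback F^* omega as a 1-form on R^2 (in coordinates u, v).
F^* omega = (-12*u^3 - 2*u^2*v + 4*u*v^2 + 36*u*v + 4*u + 6*v^2) du + (-2*u^3 + 22*u^2*v + 9*u^2 + 6*u*v - 54*v^2 - 39*v) dv

Using F^*(f dg) = (f ∘ F) d(g ∘ F), substitute each coordinate x_i by F_i(u, v) in f_i, and replace dx_i by d F_i = (∂F_i/∂u) du + (∂F_i/∂v) dv.
  For the x component: f_1(F) = -3*u^2 + 9*v; d F_1 = (2*u) du + (-3) dv
  For the y component: f_2(F) = u^2 - 2*u*v - 3*v; d F_2 = (-2*v) du + (-2*u) dv
  For the z component: f_3(F) = -3*u^2 + 9*v + 2; d F_3 = (2*u) du + (-6*v) dv
Combining and collecting du, dv coefficients:
  coeff of du: -12*u^3 - 2*u^2*v + 4*u*v^2 + 36*u*v + 4*u + 6*v^2
  coeff of dv: -2*u^3 + 22*u^2*v + 9*u^2 + 6*u*v - 54*v^2 - 39*v
F^* omega = (-12*u^3 - 2*u^2*v + 4*u*v^2 + 36*u*v + 4*u + 6*v^2) du + (-2*u^3 + 22*u^2*v + 9*u^2 + 6*u*v - 54*v^2 - 39*v) dv.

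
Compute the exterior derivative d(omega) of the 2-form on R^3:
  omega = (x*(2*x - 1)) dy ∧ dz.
d(omega) = (4*x - 1) dx ∧ dy ∧ dz

For a 2-form omega = sum_{i<j} g_{ij} dx_i ∧ dx_j, the exterior derivative is
  d(omega) = sum_{i<j} d(g_{ij}) ∧ dx_i ∧ dx_j = sum_{i<j, k} (∂g_{ij}/∂x_k) dx_k ∧ dx_i ∧ dx_j.
Expand each term, using dx_k ∧ dx_i ∧ dx_j = sgn(permutation) dx_{(a)} ∧ dx_{(b)} ∧ dx_{(c)} with (a < b < c) sorted:
  d(x*(2*x - 1)) includes (∂/∂x)(x*(2*x - 1)) dx = (4*x - 1) dx, which multiplied by dy ∧ dz gives (4*x - 1) dx ∧ dy ∧ dz
Collecting like 3-forms: d(omega) = (4*x - 1) dx ∧ dy ∧ dz.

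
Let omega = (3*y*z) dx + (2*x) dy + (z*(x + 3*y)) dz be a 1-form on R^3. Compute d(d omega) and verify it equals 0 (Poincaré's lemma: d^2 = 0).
d(d omega) = 0

Step 1: d omega = sum_{i<j} (∂f_j/∂x_i - ∂f_i/∂x_j) dx_i ∧ dx_j:
  coeff of dx ∧ dy: 2 - 3*z
  coeff of dx ∧ dz: -3*y + z
  coeff of dy ∧ dz: 3*z
Step 2: Apply d again to each 2-form coefficient. The only possible 3-form in R^3 is dx ∧ dy ∧ dz, with coefficient
  ∂(coeff of dy∧dz)/∂x - ∂(coeff of dx∧dz)/∂y + ∂(coeff of dx∧dy)/∂z
  = ∂/∂x (3*z) - ∂/∂y (-3*y + z) + ∂/∂z (2 - 3*z).
Each of these terms simplifies to sums of mixed partials that cancel in pairs. The result is 0 (by equality of mixed partials for smooth functions — Schwarz / Clairaut).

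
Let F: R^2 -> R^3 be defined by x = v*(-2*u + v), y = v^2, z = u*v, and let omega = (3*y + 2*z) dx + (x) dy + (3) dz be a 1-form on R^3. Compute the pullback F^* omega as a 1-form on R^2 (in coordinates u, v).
F^* omega = (v*(-4*u*v - 6*v^2 + 3)) du + (-4*u^2*v - 6*u*v^2 + 3*u + 8*v^3) dv

Using F^*(f dg) = (f ∘ F) d(g ∘ F), substitute each coordinate x_i by F_i(u, v) in f_i, and replace dx_i by d F_i = (∂F_i/∂u) du + (∂F_i/∂v) dv.
  For the x component: f_1(F) = v*(2*u + 3*v); d F_1 = (-2*v) du + (-2*u + 2*v) dv
  For the y component: f_2(F) = v*(-2*u + v); d F_2 = (0) du + (2*v) dv
  For the z component: f_3(F) = 3; d F_3 = (v) du + (u) dv
Combining and collecting du, dv coefficients:
  coeff of du: v*(-4*u*v - 6*v^2 + 3)
  coeff of dv: -4*u^2*v - 6*u*v^2 + 3*u + 8*v^3
F^* omega = (v*(-4*u*v - 6*v^2 + 3)) du + (-4*u^2*v - 6*u*v^2 + 3*u + 8*v^3) dv.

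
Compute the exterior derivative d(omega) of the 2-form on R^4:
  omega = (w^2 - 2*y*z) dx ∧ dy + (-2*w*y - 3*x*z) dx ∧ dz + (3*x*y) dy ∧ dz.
d(omega) = (2*w + y) dx ∧ dy ∧ dz + (2*w) dx ∧ dy ∧ dw + (-2*y) dx ∧ dz ∧ dw

For a 2-form omega = sum_{i<j} g_{ij} dx_i ∧ dx_j, the exterior derivative is
  d(omega) = sum_{i<j} d(g_{ij}) ∧ dx_i ∧ dx_j = sum_{i<j, k} (∂g_{ij}/∂x_k) dx_k ∧ dx_i ∧ dx_j.
Expand each term, using dx_k ∧ dx_i ∧ dx_j = sgn(permutation) dx_{(a)} ∧ dx_{(b)} ∧ dx_{(c)} with (a < b < c) sorted:
  d(w^2 - 2*y*z) includes (∂/∂z)(w^2 - 2*y*z) dz = (-2*y) dz, which multiplied by dx ∧ dy gives (-2*y) dx ∧ dy ∧ dz
  d(w^2 - 2*y*z) includes (∂/∂w)(w^2 - 2*y*z) dw = (2*w) dw, which multiplied by dx ∧ dy gives (2*w) dx ∧ dy ∧ dw
  d(-2*w*y - 3*x*z) includes (∂/∂y)(-2*w*y - 3*x*z) dy = (-2*w) dy, which multiplied by dx ∧ dz gives (2*w) dx ∧ dy ∧ dz
  d(-2*w*y - 3*x*z) includes (∂/∂w)(-2*w*y - 3*x*z) dw = (-2*y) dw, which multiplied by dx ∧ dz gives (-2*y) dx ∧ dz ∧ dw
  d(3*x*y) includes (∂/∂x)(3*x*y) dx = (3*y) dx, which multiplied by dy ∧ dz gives (3*y) dx ∧ dy ∧ dz
Collecting like 3-forms: d(omega) = (2*w + y) dx ∧ dy ∧ dz + (2*w) dx ∧ dy ∧ dw + (-2*y) dx ∧ dz ∧ dw.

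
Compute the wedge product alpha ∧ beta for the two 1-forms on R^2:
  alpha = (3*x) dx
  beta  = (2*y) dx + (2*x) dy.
alpha ∧ beta = (6*x^2) dx ∧ dy

Distribute the wedge, using dx_i ∧ dx_j = -dx_j ∧ dx_i and dx_i ∧ dx_i = 0. For each pair (i, j) with i < j, the coefficient of dx_i ∧ dx_j in alpha ∧ beta is (alpha_i * beta_j - alpha_j * beta_i). Collecting: alpha ∧ beta = (6*x^2) dx ∧ dy.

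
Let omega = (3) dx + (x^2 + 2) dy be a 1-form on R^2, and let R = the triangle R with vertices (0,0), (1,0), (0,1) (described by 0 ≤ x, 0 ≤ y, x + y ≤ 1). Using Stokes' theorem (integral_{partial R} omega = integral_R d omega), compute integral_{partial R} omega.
integral_(partial R) omega = 1/3

Stokes: integral_partial_R omega = integral_R d omega with d omega = (∂Q/∂x - ∂P/∂y) dx ∧ dy.
  ∂Q/∂x = 2*x
  ∂P/∂y = 0
  integrand = ∂Q/∂x - ∂P/∂y = 2*x.
Integrating over R: integral_0^1 integral_0^{1-x} (2*x) dy dx = 1/3.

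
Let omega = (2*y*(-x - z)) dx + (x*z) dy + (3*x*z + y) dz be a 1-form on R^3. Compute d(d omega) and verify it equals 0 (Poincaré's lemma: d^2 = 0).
d(d omega) = 0

Step 1: d omega = sum_{i<j} (∂f_j/∂x_i - ∂f_i/∂x_j) dx_i ∧ dx_j:
  coeff of dx ∧ dy: 2*x + 3*z
  coeff of dx ∧ dz: 2*y + 3*z
  coeff of dy ∧ dz: 1 - x
Step 2: Apply d again to each 2-form coefficient. The only possible 3-form in R^3 is dx ∧ dy ∧ dz, with coefficient
  ∂(coeff of dy∧dz)/∂x - ∂(coeff of dx∧dz)/∂y + ∂(coeff of dx∧dy)/∂z
  = ∂/∂x (1 - x) - ∂/∂y (2*y + 3*z) + ∂/∂z (2*x + 3*z).
Each of these terms simplifies to sums of mixed partials that cancel in pairs. The result is 0 (by equality of mixed partials for smooth functions — Schwarz / Clairaut).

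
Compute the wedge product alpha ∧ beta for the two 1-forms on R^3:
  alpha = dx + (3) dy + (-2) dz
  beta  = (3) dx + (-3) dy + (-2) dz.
alpha ∧ beta = (-12) dx ∧ dy + (4) dx ∧ dz + (-12) dy ∧ dz

Distribute the wedge, using dx_i ∧ dx_j = -dx_j ∧ dx_i and dx_i ∧ dx_i = 0. For each pair (i, j) with i < j, the coefficient of dx_i ∧ dx_j in alpha ∧ beta is (alpha_i * beta_j - alpha_j * beta_i). Collecting: alpha ∧ beta = (-12) dx ∧ dy + (4) dx ∧ dz + (-12) dy ∧ dz.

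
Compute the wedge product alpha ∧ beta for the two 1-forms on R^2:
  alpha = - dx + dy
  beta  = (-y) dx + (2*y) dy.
alpha ∧ beta = (-y) dx ∧ dy

Distribute the wedge, using dx_i ∧ dx_j = -dx_j ∧ dx_i and dx_i ∧ dx_i = 0. For each pair (i, j) with i < j, the coefficient of dx_i ∧ dx_j in alpha ∧ beta is (alpha_i * beta_j - alpha_j * beta_i). Collecting: alpha ∧ beta = (-y) dx ∧ dy.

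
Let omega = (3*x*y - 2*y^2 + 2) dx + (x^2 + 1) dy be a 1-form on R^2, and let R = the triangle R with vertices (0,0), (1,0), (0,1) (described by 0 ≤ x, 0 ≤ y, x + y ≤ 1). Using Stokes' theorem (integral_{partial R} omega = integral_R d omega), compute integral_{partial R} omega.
integral_(partial R) omega = 1/2

Stokes: integral_partial_R omega = integral_R d omega with d omega = (∂Q/∂x - ∂P/∂y) dx ∧ dy.
  ∂Q/∂x = 2*x
  ∂P/∂y = 3*x - 4*y
  integrand = ∂Q/∂x - ∂P/∂y = -x + 4*y.
Integrating over R: integral_0^1 integral_0^{1-x} (-x + 4*y) dy dx = 1/2.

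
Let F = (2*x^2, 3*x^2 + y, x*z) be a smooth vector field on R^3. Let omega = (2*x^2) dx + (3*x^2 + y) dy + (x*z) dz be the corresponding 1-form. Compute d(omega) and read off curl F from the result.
d(omega) = (0) dy ∧ dz + (-z) dz ∧ dx + (6*x) dx ∧ dy; curl F = (0, -z, 6*x)

d omega = sum_{i<j} (∂f_j/∂x_i - ∂f_i/∂x_j) dx_i ∧ dx_j. Under the identification (dy ∧ dz, dz ∧ dx, dx ∧ dy) ↔ (e_x, e_y, e_z), the coefficients are exactly the components of curl F. Compute:
  ∂R/∂y - ∂Q/∂z = (0) - (0) = 0
  ∂P/∂z - ∂R/∂x = (0) - (z) = -z
  ∂Q/∂x - ∂P/∂y = (6*x) - (0) = 6*x.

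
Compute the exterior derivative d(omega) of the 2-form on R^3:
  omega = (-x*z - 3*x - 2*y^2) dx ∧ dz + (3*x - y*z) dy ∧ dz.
d(omega) = (4*y + 3) dx ∧ dy ∧ dz

For a 2-form omega = sum_{i<j} g_{ij} dx_i ∧ dx_j, the exterior derivative is
  d(omega) = sum_{i<j} d(g_{ij}) ∧ dx_i ∧ dx_j = sum_{i<j, k} (∂g_{ij}/∂x_k) dx_k ∧ dx_i ∧ dx_j.
Expand each term, using dx_k ∧ dx_i ∧ dx_j = sgn(permutation) dx_{(a)} ∧ dx_{(b)} ∧ dx_{(c)} with (a < b < c) sorted:
  d(-x*z - 3*x - 2*y^2) includes (∂/∂y)(-x*z - 3*x - 2*y^2) dy = (-4*y) dy, which multiplied by dx ∧ dz gives (4*y) dx ∧ dy ∧ dz
  d(3*x - y*z) includes (∂/∂x)(3*x - y*z) dx = (3) dx, which multiplied by dy ∧ dz gives (3) dx ∧ dy ∧ dz
Collecting like 3-forms: d(omega) = (4*y + 3) dx ∧ dy ∧ dz.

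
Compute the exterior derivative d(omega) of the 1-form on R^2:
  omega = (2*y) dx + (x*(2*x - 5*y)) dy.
d(omega) = (4*x - 5*y - 2) dx ∧ dy

For a 1-form omega = sum_i f_i dx_i, the exterior derivative is
  d(omega) = sum_{i < j} (∂f_j/∂x_i - ∂f_i/∂x_j) dx_i ∧ dx_j.
  coefficient of dx ∧ dy: ∂f_2/∂x - ∂f_1/∂y = ∂(x*(2*x - 5*y))/∂x - ∂(2*y)/∂y = 4*x - 5*y - 2
Assembling: d(omega) = (4*x - 5*y - 2) dx ∧ dy.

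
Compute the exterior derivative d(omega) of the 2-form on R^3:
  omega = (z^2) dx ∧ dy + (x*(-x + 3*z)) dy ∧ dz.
d(omega) = (-2*x + 5*z) dx ∧ dy ∧ dz

For a 2-form omega = sum_{i<j} g_{ij} dx_i ∧ dx_j, the exterior derivative is
  d(omega) = sum_{i<j} d(g_{ij}) ∧ dx_i ∧ dx_j = sum_{i<j, k} (∂g_{ij}/∂x_k) dx_k ∧ dx_i ∧ dx_j.
Expand each term, using dx_k ∧ dx_i ∧ dx_j = sgn(permutation) dx_{(a)} ∧ dx_{(b)} ∧ dx_{(c)} with (a < b < c) sorted:
  d(z^2) includes (∂/∂z)(z^2) dz = (2*z) dz, which multiplied by dx ∧ dy gives (2*z) dx ∧ dy ∧ dz
  d(x*(-x + 3*z)) includes (∂/∂x)(x*(-x + 3*z)) dx = (-2*x + 3*z) dx, which multiplied by dy ∧ dz gives (-2*x + 3*z) dx ∧ dy ∧ dz
Collecting like 3-forms: d(omega) = (-2*x + 5*z) dx ∧ dy ∧ dz.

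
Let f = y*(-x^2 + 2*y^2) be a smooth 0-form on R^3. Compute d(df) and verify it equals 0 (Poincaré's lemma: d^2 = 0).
d(df) = 0

Step 1: df = sum_i (∂f/∂x_i) dx_i = (-2*x*y) dx + (-x^2 + 6*y^2) dy + (0) dz.
Step 2: Apply d again. Using the 1-form formula, the coefficient of dx ∧ dy in d(df) is ∂^2 f/∂x ∂y - ∂^2 f/∂y ∂x = (-2*x) - (-2*x) = 0 (equality of mixed partials for smooth f).
Similarly for dx ∧ dz and dy ∧ dz — all coefficients vanish. So d(df) = 0.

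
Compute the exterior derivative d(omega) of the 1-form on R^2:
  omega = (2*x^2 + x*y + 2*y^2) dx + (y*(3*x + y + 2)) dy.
d(omega) = (-x - y) dx ∧ dy

For a 1-form omega = sum_i f_i dx_i, the exterior derivative is
  d(omega) = sum_{i < j} (∂f_j/∂x_i - ∂f_i/∂x_j) dx_i ∧ dx_j.
  coefficient of dx ∧ dy: ∂f_2/∂x - ∂f_1/∂y = ∂(y*(3*x + y + 2))/∂x - ∂(2*x^2 + x*y + 2*y^2)/∂y = -x - y
Assembling: d(omega) = (-x - y) dx ∧ dy.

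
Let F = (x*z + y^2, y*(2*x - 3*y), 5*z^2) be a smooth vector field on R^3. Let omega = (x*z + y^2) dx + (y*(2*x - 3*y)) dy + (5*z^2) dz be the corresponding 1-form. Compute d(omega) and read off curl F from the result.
d(omega) = (0) dy ∧ dz + (x) dz ∧ dx + (0) dx ∧ dy; curl F = (0, x, 0)

d omega = sum_{i<j} (∂f_j/∂x_i - ∂f_i/∂x_j) dx_i ∧ dx_j. Under the identification (dy ∧ dz, dz ∧ dx, dx ∧ dy) ↔ (e_x, e_y, e_z), the coefficients are exactly the components of curl F. Compute:
  ∂R/∂y - ∂Q/∂z = (0) - (0) = 0
  ∂P/∂z - ∂R/∂x = (x) - (0) = x
  ∂Q/∂x - ∂P/∂y = (2*y) - (2*y) = 0.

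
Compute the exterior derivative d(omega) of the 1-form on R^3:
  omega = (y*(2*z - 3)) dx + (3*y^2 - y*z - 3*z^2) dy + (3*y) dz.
d(omega) = (3 - 2*z) dx ∧ dy + (-2*y) dx ∧ dz + (y + 6*z + 3) dy ∧ dz

For a 1-form omega = sum_i f_i dx_i, the exterior derivative is
  d(omega) = sum_{i < j} (∂f_j/∂x_i - ∂f_i/∂x_j) dx_i ∧ dx_j.
  coefficient of dx ∧ dy: ∂f_2/∂x - ∂f_1/∂y = ∂(3*y^2 - y*z - 3*z^2)/∂x - ∂(y*(2*z - 3))/∂y = 3 - 2*z
  coefficient of dx ∧ dz: ∂f_3/∂x - ∂f_1/∂z = ∂(3*y)/∂x - ∂(y*(2*z - 3))/∂z = -2*y
  coefficient of dy ∧ dz: ∂f_3/∂y - ∂f_2/∂z = ∂(3*y)/∂y - ∂(3*y^2 - y*z - 3*z^2)/∂z = y + 6*z + 3
Assembling: d(omega) = (3 - 2*z) dx ∧ dy + (-2*y) dx ∧ dz + (y + 6*z + 3) dy ∧ dz.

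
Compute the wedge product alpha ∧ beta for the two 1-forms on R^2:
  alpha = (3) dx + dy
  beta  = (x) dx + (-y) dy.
alpha ∧ beta = (-x - 3*y) dx ∧ dy

Distribute the wedge, using dx_i ∧ dx_j = -dx_j ∧ dx_i and dx_i ∧ dx_i = 0. For each pair (i, j) with i < j, the coefficient of dx_i ∧ dx_j in alpha ∧ beta is (alpha_i * beta_j - alpha_j * beta_i). Collecting: alpha ∧ beta = (-x - 3*y) dx ∧ dy.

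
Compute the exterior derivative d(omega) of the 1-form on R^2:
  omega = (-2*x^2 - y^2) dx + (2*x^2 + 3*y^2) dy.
d(omega) = (4*x + 2*y) dx ∧ dy

For a 1-form omega = sum_i f_i dx_i, the exterior derivative is
  d(omega) = sum_{i < j} (∂f_j/∂x_i - ∂f_i/∂x_j) dx_i ∧ dx_j.
  coefficient of dx ∧ dy: ∂f_2/∂x - ∂f_1/∂y = ∂(2*x^2 + 3*y^2)/∂x - ∂(-2*x^2 - y^2)/∂y = 4*x + 2*y
Assembling: d(omega) = (4*x + 2*y) dx ∧ dy.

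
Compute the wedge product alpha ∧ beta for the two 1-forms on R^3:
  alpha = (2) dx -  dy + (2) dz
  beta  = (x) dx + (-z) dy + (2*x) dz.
alpha ∧ beta = (x - 2*z) dx ∧ dy + (2*x) dx ∧ dz + (-2*x + 2*z) dy ∧ dz

Distribute the wedge, using dx_i ∧ dx_j = -dx_j ∧ dx_i and dx_i ∧ dx_i = 0. For each pair (i, j) with i < j, the coefficient of dx_i ∧ dx_j in alpha ∧ beta is (alpha_i * beta_j - alpha_j * beta_i). Collecting: alpha ∧ beta = (x - 2*z) dx ∧ dy + (2*x) dx ∧ dz + (-2*x + 2*z) dy ∧ dz.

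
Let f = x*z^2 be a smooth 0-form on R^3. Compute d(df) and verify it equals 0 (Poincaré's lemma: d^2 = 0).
d(df) = 0

Step 1: df = sum_i (∂f/∂x_i) dx_i = (z^2) dx + (0) dy + (2*x*z) dz.
Step 2: Apply d again. Using the 1-form formula, the coefficient of dx ∧ dy in d(df) is ∂^2 f/∂x ∂y - ∂^2 f/∂y ∂x = (0) - (0) = 0 (equality of mixed partials for smooth f).
Similarly for dx ∧ dz and dy ∧ dz — all coefficients vanish. So d(df) = 0.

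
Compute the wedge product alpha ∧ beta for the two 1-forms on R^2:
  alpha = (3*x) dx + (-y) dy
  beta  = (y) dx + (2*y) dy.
alpha ∧ beta = (y*(6*x + y)) dx ∧ dy

Distribute the wedge, using dx_i ∧ dx_j = -dx_j ∧ dx_i and dx_i ∧ dx_i = 0. For each pair (i, j) with i < j, the coefficient of dx_i ∧ dx_j in alpha ∧ beta is (alpha_i * beta_j - alpha_j * beta_i). Collecting: alpha ∧ beta = (y*(6*x + y)) dx ∧ dy.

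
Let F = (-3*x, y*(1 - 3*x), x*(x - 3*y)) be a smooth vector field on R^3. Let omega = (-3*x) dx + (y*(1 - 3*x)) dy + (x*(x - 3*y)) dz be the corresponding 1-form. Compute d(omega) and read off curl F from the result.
d(omega) = (-3*x) dy ∧ dz + (-2*x + 3*y) dz ∧ dx + (-3*y) dx ∧ dy; curl F = (-3*x, -2*x + 3*y, -3*y)

d omega = sum_{i<j} (∂f_j/∂x_i - ∂f_i/∂x_j) dx_i ∧ dx_j. Under the identification (dy ∧ dz, dz ∧ dx, dx ∧ dy) ↔ (e_x, e_y, e_z), the coefficients are exactly the components of curl F. Compute:
  ∂R/∂y - ∂Q/∂z = (-3*x) - (0) = -3*x
  ∂P/∂z - ∂R/∂x = (0) - (2*x - 3*y) = -2*x + 3*y
  ∂Q/∂x - ∂P/∂y = (-3*y) - (0) = -3*y.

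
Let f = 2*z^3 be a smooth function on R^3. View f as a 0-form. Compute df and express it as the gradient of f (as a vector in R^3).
df = (0) dx + (0) dy + (6*z^2) dz; grad f = (0, 0, 6*z^2)

For a 0-form f, d f = (∂f/∂x) dx + (∂f/∂y) dy + (∂f/∂z) dz. The components of the vector representation are exactly the entries of grad f in Cartesian coordinates:
  ∂f/∂x = 0
  ∂f/∂y = 0
  ∂f/∂z = 6*z^2.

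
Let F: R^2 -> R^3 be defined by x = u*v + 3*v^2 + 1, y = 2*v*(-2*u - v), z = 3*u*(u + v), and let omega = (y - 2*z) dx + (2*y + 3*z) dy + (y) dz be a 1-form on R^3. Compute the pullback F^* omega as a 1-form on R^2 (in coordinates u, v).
F^* omega = (2*v*(-33*u^2 - 19*u*v + 4*v^2)) du + (-42*u^3 - 98*u^2*v - 56*u*v^2 + 4*v^3) dv

Using F^*(f dg) = (f ∘ F) d(g ∘ F), substitute each coordinate x_i by F_i(u, v) in f_i, and replace dx_i by d F_i = (∂F_i/∂u) du + (∂F_i/∂v) dv.
  For the x component: f_1(F) = -6*u^2 - 10*u*v - 2*v^2; d F_1 = (v) du + (u + 6*v) dv
  For the y component: f_2(F) = 9*u^2 + u*v - 4*v^2; d F_2 = (-4*v) du + (-4*u - 4*v) dv
  For the z component: f_3(F) = 2*v*(-2*u - v); d F_3 = (6*u + 3*v) du + (3*u) dv
Combining and collecting du, dv coefficients:
  coeff of du: 2*v*(-33*u^2 - 19*u*v + 4*v^2)
  coeff of dv: -42*u^3 - 98*u^2*v - 56*u*v^2 + 4*v^3
F^* omega = (2*v*(-33*u^2 - 19*u*v + 4*v^2)) du + (-42*u^3 - 98*u^2*v - 56*u*v^2 + 4*v^3) dv.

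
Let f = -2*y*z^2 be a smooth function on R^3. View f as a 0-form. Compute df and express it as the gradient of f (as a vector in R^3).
df = (0) dx + (-2*z^2) dy + (-4*y*z) dz; grad f = (0, -2*z^2, -4*y*z)

For a 0-form f, d f = (∂f/∂x) dx + (∂f/∂y) dy + (∂f/∂z) dz. The components of the vector representation are exactly the entries of grad f in Cartesian coordinates:
  ∂f/∂x = 0
  ∂f/∂y = -2*z^2
  ∂f/∂z = -4*y*z.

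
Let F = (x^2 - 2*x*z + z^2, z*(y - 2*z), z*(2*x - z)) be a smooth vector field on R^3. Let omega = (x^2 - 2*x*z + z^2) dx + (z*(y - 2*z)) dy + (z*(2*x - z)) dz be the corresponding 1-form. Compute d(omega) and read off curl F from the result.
d(omega) = (-y + 4*z) dy ∧ dz + (-2*x) dz ∧ dx + (0) dx ∧ dy; curl F = (-y + 4*z, -2*x, 0)

d omega = sum_{i<j} (∂f_j/∂x_i - ∂f_i/∂x_j) dx_i ∧ dx_j. Under the identification (dy ∧ dz, dz ∧ dx, dx ∧ dy) ↔ (e_x, e_y, e_z), the coefficients are exactly the components of curl F. Compute:
  ∂R/∂y - ∂Q/∂z = (0) - (y - 4*z) = -y + 4*z
  ∂P/∂z - ∂R/∂x = (-2*x + 2*z) - (2*z) = -2*x
  ∂Q/∂x - ∂P/∂y = (0) - (0) = 0.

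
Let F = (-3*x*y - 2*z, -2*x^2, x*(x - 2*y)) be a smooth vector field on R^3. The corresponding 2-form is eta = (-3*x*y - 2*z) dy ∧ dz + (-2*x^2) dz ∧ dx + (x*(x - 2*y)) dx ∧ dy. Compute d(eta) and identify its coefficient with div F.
d(eta) = (-3*y) dx ∧ dy ∧ dz; div F = -3*y

For a 2-form in R^3 of the form above, applying d gives a 3-form with coefficient ∂P/∂x + ∂Q/∂y + ∂R/∂z:
  ∂P/∂x = -3*y
  ∂Q/∂y = 0
  ∂R/∂z = 0
Sum = -3*y, which is exactly div F.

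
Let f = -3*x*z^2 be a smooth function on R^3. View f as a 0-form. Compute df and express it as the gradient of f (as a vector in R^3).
df = (-3*z^2) dx + (0) dy + (-6*x*z) dz; grad f = (-3*z^2, 0, -6*x*z)

For a 0-form f, d f = (∂f/∂x) dx + (∂f/∂y) dy + (∂f/∂z) dz. The components of the vector representation are exactly the entries of grad f in Cartesian coordinates:
  ∂f/∂x = -3*z^2
  ∂f/∂y = 0
  ∂f/∂z = -6*x*z.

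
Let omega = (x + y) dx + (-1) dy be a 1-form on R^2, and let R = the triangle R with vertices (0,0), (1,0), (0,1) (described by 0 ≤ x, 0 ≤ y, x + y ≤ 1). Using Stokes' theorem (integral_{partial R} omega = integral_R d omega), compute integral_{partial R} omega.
integral_(partial R) omega = -1/2

Stokes: integral_partial_R omega = integral_R d omega with d omega = (∂Q/∂x - ∂P/∂y) dx ∧ dy.
  ∂Q/∂x = 0
  ∂P/∂y = 1
  integrand = ∂Q/∂x - ∂P/∂y = -1.
Integrating over R: integral_0^1 integral_0^{1-x} (-1) dy dx = -1/2.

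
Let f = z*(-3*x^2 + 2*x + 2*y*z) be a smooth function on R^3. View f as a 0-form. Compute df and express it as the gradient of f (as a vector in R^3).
df = (2*z*(1 - 3*x)) dx + (2*z^2) dy + (-3*x^2 + 2*x + 4*y*z) dz; grad f = (2*z*(1 - 3*x), 2*z^2, -3*x^2 + 2*x + 4*y*z)

For a 0-form f, d f = (∂f/∂x) dx + (∂f/∂y) dy + (∂f/∂z) dz. The components of the vector representation are exactly the entries of grad f in Cartesian coordinates:
  ∂f/∂x = 2*z*(1 - 3*x)
  ∂f/∂y = 2*z^2
  ∂f/∂z = -3*x^2 + 2*x + 4*y*z.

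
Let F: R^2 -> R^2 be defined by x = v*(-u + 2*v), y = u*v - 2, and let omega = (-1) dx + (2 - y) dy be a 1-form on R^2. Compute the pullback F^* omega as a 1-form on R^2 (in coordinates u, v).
F^* omega = (v*(-u*v + 5)) du + (-u^2*v + 5*u - 4*v) dv

Using F^*(f dg) = (f ∘ F) d(g ∘ F), substitute each coordinate x_i by F_i(u, v) in f_i, and replace dx_i by d F_i = (∂F_i/∂u) du + (∂F_i/∂v) dv.
  For the x component: f_1(F) = -1; d F_1 = (-v) du + (-u + 4*v) dv
  For the y component: f_2(F) = -u*v + 4; d F_2 = (v) du + (u) dv
Combining and collecting du, dv coefficients:
  coeff of du: v*(-u*v + 5)
  coeff of dv: -u^2*v + 5*u - 4*v
F^* omega = (v*(-u*v + 5)) du + (-u^2*v + 5*u - 4*v) dv.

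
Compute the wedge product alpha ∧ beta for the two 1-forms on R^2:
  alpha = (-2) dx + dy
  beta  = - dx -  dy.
alpha ∧ beta = (3) dx ∧ dy

Distribute the wedge, using dx_i ∧ dx_j = -dx_j ∧ dx_i and dx_i ∧ dx_i = 0. For each pair (i, j) with i < j, the coefficient of dx_i ∧ dx_j in alpha ∧ beta is (alpha_i * beta_j - alpha_j * beta_i). Collecting: alpha ∧ beta = (3) dx ∧ dy.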